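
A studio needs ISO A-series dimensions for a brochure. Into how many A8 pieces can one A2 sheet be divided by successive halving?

64

Each ISO step halves the sheet: 1 × A2 → 2 × A3 → 4 × A4 → 8 × A5 → …
From A2 to A8 is 6 halving steps: 2^6 = 64.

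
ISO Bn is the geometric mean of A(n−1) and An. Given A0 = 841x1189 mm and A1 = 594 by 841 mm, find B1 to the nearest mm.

707 × 1000 mm

Short side: √(841 · 594) = √499554 ≈ 706.8 → 707 mm
Long side: √(1189 · 841) = √999949 ≈ 1000.0 → 1000 mm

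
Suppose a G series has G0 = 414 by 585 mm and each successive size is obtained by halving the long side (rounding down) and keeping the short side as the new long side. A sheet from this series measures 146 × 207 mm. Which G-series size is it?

G0: 414 × 585 mm
G1: 292 × 414 mm
G2: 207 × 292 mm
G3: 146 × 207 mm
G4: 103 × 146 mm
→ matches G3.

G3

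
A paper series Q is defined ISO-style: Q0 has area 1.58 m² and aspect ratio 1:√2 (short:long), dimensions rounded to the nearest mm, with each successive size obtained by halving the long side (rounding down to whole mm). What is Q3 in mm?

373 × 528 mm

Let Q0's short side be w mm. w · w√2 = 1.58 m² = 1,580,000 mm², so w ≈ 1057.0 mm and w√2 ≈ 1494.8 mm → Q0 = 1057 × 1495 mm.
Q1: ⌊1495/2⌋ × 1057 = 747 × 1057 mm
Q2: ⌊1057/2⌋ × 747 = 528 × 747 mm
Q3: ⌊747/2⌋ × 528 = 373 × 528 mm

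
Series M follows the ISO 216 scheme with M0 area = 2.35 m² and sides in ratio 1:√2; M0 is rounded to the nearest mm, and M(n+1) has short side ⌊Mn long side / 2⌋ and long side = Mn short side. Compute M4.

322 × 455 mm

Let M0's short side be w mm. w · w√2 = 2.35 m² = 2,350,000 mm², so w ≈ 1289.1 mm and w√2 ≈ 1823.0 mm → M0 = 1289 × 1823 mm.
M1: ⌊1823/2⌋ × 1289 = 911 × 1289 mm
M2: ⌊1289/2⌋ × 911 = 644 × 911 mm
M3: ⌊911/2⌋ × 644 = 455 × 644 mm
M4: ⌊644/2⌋ × 455 = 322 × 455 mm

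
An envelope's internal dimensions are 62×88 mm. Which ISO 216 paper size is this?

Aspect ratio 88/62 ≈ 1.419 — close to the ISO √2 ≈ 1.414.
In the B-series (B0 = 1000 × 1414 mm): B8 = 62 × 88 mm.

B8 (62 × 88 mm)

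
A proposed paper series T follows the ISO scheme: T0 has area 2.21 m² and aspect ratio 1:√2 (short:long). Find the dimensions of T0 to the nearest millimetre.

1250 × 1768 mm

Let the short side be w mm. Then w · w√2 = 2.21 m² = 2,210,000 mm².
w² = 2,210,000/√2, so w ≈ 1250.1 mm; long side = w√2 ≈ 1767.9 mm.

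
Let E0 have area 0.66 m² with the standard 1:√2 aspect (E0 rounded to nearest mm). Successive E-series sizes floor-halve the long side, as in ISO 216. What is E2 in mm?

Let E0's short side be w mm. w · w√2 = 0.66 m² = 660,000 mm², so w ≈ 683.1 mm and w√2 ≈ 966.1 mm → E0 = 683 × 966 mm.
E1: ⌊966/2⌋ × 683 = 483 × 683 mm
E2: ⌊683/2⌋ × 483 = 341 × 483 mm

341 × 483 mm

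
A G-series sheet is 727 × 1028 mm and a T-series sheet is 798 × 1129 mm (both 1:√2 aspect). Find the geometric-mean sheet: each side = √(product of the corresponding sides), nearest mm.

762 × 1077 mm

Short side: √(727 · 798) = √580146 ≈ 761.7 → 762 mm
Long side: √(1028 · 1129) = √1160612 ≈ 1077.3 → 1077 mm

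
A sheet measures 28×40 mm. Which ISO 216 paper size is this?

C10 (28 × 40 mm)

Aspect ratio 40/28 ≈ 1.429 — close to the ISO √2 ≈ 1.414.
In the C-series (envelope sizes, between A and B): C10 = 28 × 40 mm.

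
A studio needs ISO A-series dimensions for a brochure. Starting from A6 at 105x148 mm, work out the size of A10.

26 × 37 mm

A7: ⌊148/2⌋ × 105 = 74 × 105 mm
A8: ⌊105/2⌋ × 74 = 52 × 74 mm
A9: ⌊74/2⌋ × 52 = 37 × 52 mm
A10: ⌊52/2⌋ × 37 = 26 × 37 mm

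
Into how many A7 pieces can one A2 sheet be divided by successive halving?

Each ISO step halves the sheet: 1 × A2 → 2 × A3 → 4 × A4 → 8 × A5 → …
From A2 to A7 is 5 halving steps: 2^5 = 32.

32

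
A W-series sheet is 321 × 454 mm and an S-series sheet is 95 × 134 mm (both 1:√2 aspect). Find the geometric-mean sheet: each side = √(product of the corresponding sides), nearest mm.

Short side: √(321 · 95) = √30495 ≈ 174.6 → 175 mm
Long side: √(454 · 134) = √60836 ≈ 246.6 → 247 mm

175 × 247 mm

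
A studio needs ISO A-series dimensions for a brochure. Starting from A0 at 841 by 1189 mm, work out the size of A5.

148 × 210 mm

A1: ⌊1189/2⌋ × 841 = 594 × 841 mm
A2: ⌊841/2⌋ × 594 = 420 × 594 mm
A3: ⌊594/2⌋ × 420 = 297 × 420 mm
A4: ⌊420/2⌋ × 297 = 210 × 297 mm
A5: ⌊297/2⌋ × 210 = 148 × 210 mm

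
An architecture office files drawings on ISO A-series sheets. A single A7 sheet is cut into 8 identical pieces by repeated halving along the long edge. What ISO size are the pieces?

8 = 2^3, so 3 halving steps.
A7 → A8 → … → A10 after 3 steps.

A10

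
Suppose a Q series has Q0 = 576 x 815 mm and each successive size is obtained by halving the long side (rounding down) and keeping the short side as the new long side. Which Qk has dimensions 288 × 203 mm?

Q0: 576 × 815 mm
Q1: 407 × 576 mm
Q2: 288 × 407 mm
Q3: 203 × 288 mm
Q4: 144 × 203 mm
→ matches Q3.

Q3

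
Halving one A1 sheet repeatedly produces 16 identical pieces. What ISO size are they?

16 = 2^4, so 4 halving steps.
A1 → A2 → … → A5 after 4 steps.

A5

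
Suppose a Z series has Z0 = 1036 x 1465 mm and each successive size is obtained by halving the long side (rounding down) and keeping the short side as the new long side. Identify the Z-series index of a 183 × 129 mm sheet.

Z6

Z0: 1036 × 1465 mm
Z1: 732 × 1036 mm
Z2: 518 × 732 mm
Z3: 366 × 518 mm
Z4: 259 × 366 mm
Z5: 183 × 259 mm
Z6: 129 × 183 mm
Z7: 91 × 129 mm
→ matches Z6.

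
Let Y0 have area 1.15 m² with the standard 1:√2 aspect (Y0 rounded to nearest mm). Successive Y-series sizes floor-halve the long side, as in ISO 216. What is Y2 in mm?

451 × 637 mm

Let Y0's short side be w mm. w · w√2 = 1.15 m² = 1,150,000 mm², so w ≈ 901.8 mm and w√2 ≈ 1275.3 mm → Y0 = 902 × 1275 mm.
Y1: ⌊1275/2⌋ × 902 = 637 × 902 mm
Y2: ⌊902/2⌋ × 637 = 451 × 637 mm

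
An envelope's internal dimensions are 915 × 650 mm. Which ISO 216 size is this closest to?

C1 (648 × 917 mm)

Aspect ratio 915/650 ≈ 1.408 — close to the ISO √2 ≈ 1.414.
In the C-series (envelope sizes, between A and B): C1 = 648 × 917 mm.
Off by 4 mm total — nearest standard size.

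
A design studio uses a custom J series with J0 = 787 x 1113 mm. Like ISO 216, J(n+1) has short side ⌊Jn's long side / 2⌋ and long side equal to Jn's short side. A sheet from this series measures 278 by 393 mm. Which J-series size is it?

J0: 787 × 1113 mm
J1: 556 × 787 mm
J2: 393 × 556 mm
J3: 278 × 393 mm
J4: 196 × 278 mm
→ matches J3.

J3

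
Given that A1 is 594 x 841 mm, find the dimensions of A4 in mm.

A2: ⌊841/2⌋ × 594 = 420 × 594 mm
A3: ⌊594/2⌋ × 420 = 297 × 420 mm
A4: ⌊420/2⌋ × 297 = 210 × 297 mm

210 × 297 mm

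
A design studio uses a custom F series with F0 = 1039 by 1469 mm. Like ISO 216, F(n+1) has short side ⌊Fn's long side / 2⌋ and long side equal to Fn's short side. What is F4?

F1: ⌊1469/2⌋ × 1039 = 734 × 1039 mm
F2: ⌊1039/2⌋ × 734 = 519 × 734 mm
F3: ⌊734/2⌋ × 519 = 367 × 519 mm
F4: ⌊519/2⌋ × 367 = 259 × 367 mm

259 × 367 mm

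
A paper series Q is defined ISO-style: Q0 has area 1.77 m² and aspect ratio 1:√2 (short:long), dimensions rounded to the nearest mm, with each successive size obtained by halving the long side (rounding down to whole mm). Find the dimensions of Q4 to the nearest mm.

Let Q0's short side be w mm. w · w√2 = 1.77 m² = 1,770,000 mm², so w ≈ 1118.7 mm and w√2 ≈ 1582.1 mm → Q0 = 1119 × 1582 mm.
Q1: ⌊1582/2⌋ × 1119 = 791 × 1119 mm
Q2: ⌊1119/2⌋ × 791 = 559 × 791 mm
Q3: ⌊791/2⌋ × 559 = 395 × 559 mm
Q4: ⌊559/2⌋ × 395 = 279 × 395 mm

279 × 395 mm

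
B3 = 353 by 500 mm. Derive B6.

B4: ⌊500/2⌋ × 353 = 250 × 353 mm
B5: ⌊353/2⌋ × 250 = 176 × 250 mm
B6: ⌊250/2⌋ × 176 = 125 × 176 mm

125 × 176 mm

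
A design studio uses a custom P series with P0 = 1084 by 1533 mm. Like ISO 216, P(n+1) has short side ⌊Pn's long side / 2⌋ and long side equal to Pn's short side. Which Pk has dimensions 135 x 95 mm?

P7

P0: 1084 × 1533 mm
P1: 766 × 1084 mm
P2: 542 × 766 mm
P3: 383 × 542 mm
P4: 271 × 383 mm
P5: 191 × 271 mm
P6: 135 × 191 mm
P7: 95 × 135 mm
P8: 67 × 95 mm
→ matches P7.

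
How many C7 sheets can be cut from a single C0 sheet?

Each ISO step halves the sheet: 1 × C0 → 2 × C1 → 4 × C2 → 8 × C3 → …
From C0 to C7 is 7 halving steps: 2^7 = 128.

128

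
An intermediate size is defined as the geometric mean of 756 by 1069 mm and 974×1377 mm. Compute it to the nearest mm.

Short side: √(756 · 974) = √736344 ≈ 858.1 → 858 mm
Long side: √(1069 · 1377) = √1472013 ≈ 1213.3 → 1213 mm

858 × 1213 mm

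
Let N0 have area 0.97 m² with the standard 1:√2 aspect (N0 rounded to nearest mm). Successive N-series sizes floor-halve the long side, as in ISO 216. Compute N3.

Let N0's short side be w mm. w · w√2 = 0.97 m² = 970,000 mm², so w ≈ 828.2 mm and w√2 ≈ 1171.2 mm → N0 = 828 × 1171 mm.
N1: ⌊1171/2⌋ × 828 = 585 × 828 mm
N2: ⌊828/2⌋ × 585 = 414 × 585 mm
N3: ⌊585/2⌋ × 414 = 292 × 414 mm

292 × 414 mm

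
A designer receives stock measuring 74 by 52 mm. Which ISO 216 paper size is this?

A8 (52 × 74 mm)

Aspect ratio 74/52 ≈ 1.423 — close to the ISO √2 ≈ 1.414.
In the A-series (A0 area = 1 m²): A8 = 52 × 74 mm.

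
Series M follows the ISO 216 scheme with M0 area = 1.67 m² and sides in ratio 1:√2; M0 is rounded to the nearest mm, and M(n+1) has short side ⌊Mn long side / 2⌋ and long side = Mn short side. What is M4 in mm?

271 × 384 mm

Let M0's short side be w mm. w · w√2 = 1.67 m² = 1,670,000 mm², so w ≈ 1086.7 mm and w√2 ≈ 1536.8 mm → M0 = 1087 × 1537 mm.
M1: ⌊1537/2⌋ × 1087 = 768 × 1087 mm
M2: ⌊1087/2⌋ × 768 = 543 × 768 mm
M3: ⌊768/2⌋ × 543 = 384 × 543 mm
M4: ⌊543/2⌋ × 384 = 271 × 384 mm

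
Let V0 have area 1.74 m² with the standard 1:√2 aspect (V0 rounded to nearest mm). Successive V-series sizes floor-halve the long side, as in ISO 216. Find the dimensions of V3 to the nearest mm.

Let V0's short side be w mm. w · w√2 = 1.74 m² = 1,740,000 mm², so w ≈ 1109.2 mm and w√2 ≈ 1568.7 mm → V0 = 1109 × 1569 mm.
V1: ⌊1569/2⌋ × 1109 = 784 × 1109 mm
V2: ⌊1109/2⌋ × 784 = 554 × 784 mm
V3: ⌊784/2⌋ × 554 = 392 × 554 mm

392 × 554 mm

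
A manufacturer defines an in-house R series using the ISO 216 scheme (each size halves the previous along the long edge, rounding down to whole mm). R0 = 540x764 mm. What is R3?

191 × 270 mm

R1: ⌊764/2⌋ × 540 = 382 × 540 mm
R2: ⌊540/2⌋ × 382 = 270 × 382 mm
R3: ⌊382/2⌋ × 270 = 191 × 270 mm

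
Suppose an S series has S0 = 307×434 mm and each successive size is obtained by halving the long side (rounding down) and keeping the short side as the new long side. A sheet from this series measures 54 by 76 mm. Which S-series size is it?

S0: 307 × 434 mm
S1: 217 × 307 mm
S2: 153 × 217 mm
S3: 108 × 153 mm
S4: 76 × 108 mm
S5: 54 × 76 mm
S6: 38 × 54 mm
→ matches S5.

S5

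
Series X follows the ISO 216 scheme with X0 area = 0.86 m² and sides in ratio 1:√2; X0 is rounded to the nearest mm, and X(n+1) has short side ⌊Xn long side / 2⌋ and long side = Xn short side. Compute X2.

390 × 551 mm

Let X0's short side be w mm. w · w√2 = 0.86 m² = 860,000 mm², so w ≈ 779.8 mm and w√2 ≈ 1102.8 mm → X0 = 780 × 1103 mm.
X1: ⌊1103/2⌋ × 780 = 551 × 780 mm
X2: ⌊780/2⌋ × 551 = 390 × 551 mm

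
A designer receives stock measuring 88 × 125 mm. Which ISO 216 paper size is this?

B7 (88 × 125 mm)

Aspect ratio 125/88 ≈ 1.420 — close to the ISO √2 ≈ 1.414.
In the B-series (B0 = 1000 × 1414 mm): B7 = 88 × 125 mm.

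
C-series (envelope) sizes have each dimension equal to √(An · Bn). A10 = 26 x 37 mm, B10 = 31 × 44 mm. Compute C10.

28 × 40 mm

Short side: √(26 · 31) = √806 ≈ 28.4 → 28 mm
Long side: √(37 · 44) = √1628 ≈ 40.3 → 40 mm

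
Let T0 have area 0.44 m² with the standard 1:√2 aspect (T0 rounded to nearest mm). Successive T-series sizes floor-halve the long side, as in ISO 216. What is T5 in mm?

Let T0's short side be w mm. w · w√2 = 0.44 m² = 440,000 mm², so w ≈ 557.8 mm and w√2 ≈ 788.8 mm → T0 = 558 × 789 mm.
T1: ⌊789/2⌋ × 558 = 394 × 558 mm
T2: ⌊558/2⌋ × 394 = 279 × 394 mm
T3: ⌊394/2⌋ × 279 = 197 × 279 mm
T4: ⌊279/2⌋ × 197 = 139 × 197 mm
T5: ⌊197/2⌋ × 139 = 98 × 139 mm

98 × 139 mm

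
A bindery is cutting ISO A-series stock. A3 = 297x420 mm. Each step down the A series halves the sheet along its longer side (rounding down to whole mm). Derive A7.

A4: ⌊420/2⌋ × 297 = 210 × 297 mm
A5: ⌊297/2⌋ × 210 = 148 × 210 mm
A6: ⌊210/2⌋ × 148 = 105 × 148 mm
A7: ⌊148/2⌋ × 105 = 74 × 105 mm

74 × 105 mm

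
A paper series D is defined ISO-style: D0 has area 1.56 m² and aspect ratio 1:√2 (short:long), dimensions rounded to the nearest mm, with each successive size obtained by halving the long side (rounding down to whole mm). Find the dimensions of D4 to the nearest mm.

Let D0's short side be w mm. w · w√2 = 1.56 m² = 1,560,000 mm², so w ≈ 1050.3 mm and w√2 ≈ 1485.3 mm → D0 = 1050 × 1485 mm.
D1: ⌊1485/2⌋ × 1050 = 742 × 1050 mm
D2: ⌊1050/2⌋ × 742 = 525 × 742 mm
D3: ⌊742/2⌋ × 525 = 371 × 525 mm
D4: ⌊525/2⌋ × 371 = 262 × 371 mm

262 × 371 mm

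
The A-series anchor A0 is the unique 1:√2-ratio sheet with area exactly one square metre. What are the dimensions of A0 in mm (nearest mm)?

841 × 1189 mm

Let the short side be w mm. Then the long side is w√2 and w · w√2 = 10⁶ mm².
w² = 10⁶/√2, so w = 1000 / 2^(1/4) ≈ 840.9 mm; long side = 1000 · 2^(1/4) ≈ 1189.2 mm.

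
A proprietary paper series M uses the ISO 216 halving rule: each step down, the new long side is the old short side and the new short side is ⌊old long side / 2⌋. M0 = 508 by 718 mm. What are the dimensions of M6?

63 × 89 mm

M1: ⌊718/2⌋ × 508 = 359 × 508 mm
M2: ⌊508/2⌋ × 359 = 254 × 359 mm
M3: ⌊359/2⌋ × 254 = 179 × 254 mm
M4: ⌊254/2⌋ × 179 = 127 × 179 mm
M5: ⌊179/2⌋ × 127 = 89 × 127 mm
M6: ⌊127/2⌋ × 89 = 63 × 89 mm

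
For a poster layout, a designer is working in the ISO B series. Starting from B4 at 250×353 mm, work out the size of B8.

62 × 88 mm

B5: ⌊353/2⌋ × 250 = 176 × 250 mm
B6: ⌊250/2⌋ × 176 = 125 × 176 mm
B7: ⌊176/2⌋ × 125 = 88 × 125 mm
B8: ⌊125/2⌋ × 88 = 62 × 88 mm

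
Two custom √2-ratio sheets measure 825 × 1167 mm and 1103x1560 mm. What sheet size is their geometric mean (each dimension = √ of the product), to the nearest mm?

Short side: √(825 · 1103) = √909975 ≈ 953.9 → 954 mm
Long side: √(1167 · 1560) = √1820520 ≈ 1349.3 → 1349 mm

954 × 1349 mm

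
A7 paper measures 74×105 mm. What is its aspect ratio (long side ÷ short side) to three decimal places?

105 / 74 = 1.419
ISO 216 targets √2 ≈ 1.414; the +0.005 deviation is from mm rounding.

1.419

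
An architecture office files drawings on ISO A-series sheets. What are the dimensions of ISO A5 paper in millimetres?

148 × 210 mm

A0 = 841 × 1189 mm (A0 has area 1 m², aspect 1:√2).
A1: ⌊1189/2⌋ × 841 = 594 × 841 mm
A2: ⌊841/2⌋ × 594 = 420 × 594 mm
A3: ⌊594/2⌋ × 420 = 297 × 420 mm
A4: ⌊420/2⌋ × 297 = 210 × 297 mm
A5: ⌊297/2⌋ × 210 = 148 × 210 mm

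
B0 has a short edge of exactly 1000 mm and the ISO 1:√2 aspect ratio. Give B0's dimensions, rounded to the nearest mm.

1000 × 1414 mm

Short side = 1000 mm; long side = 1000√2 ≈ 1414.2 mm.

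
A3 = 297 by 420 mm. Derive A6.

A4: ⌊420/2⌋ × 297 = 210 × 297 mm
A5: ⌊297/2⌋ × 210 = 148 × 210 mm
A6: ⌊210/2⌋ × 148 = 105 × 148 mm

105 × 148 mm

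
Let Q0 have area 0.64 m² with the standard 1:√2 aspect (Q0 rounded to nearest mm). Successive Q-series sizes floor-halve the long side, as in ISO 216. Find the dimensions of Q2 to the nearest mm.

Let Q0's short side be w mm. w · w√2 = 0.64 m² = 640,000 mm², so w ≈ 672.7 mm and w√2 ≈ 951.4 mm → Q0 = 673 × 951 mm.
Q1: ⌊951/2⌋ × 673 = 475 × 673 mm
Q2: ⌊673/2⌋ × 475 = 336 × 475 mm

336 × 475 mm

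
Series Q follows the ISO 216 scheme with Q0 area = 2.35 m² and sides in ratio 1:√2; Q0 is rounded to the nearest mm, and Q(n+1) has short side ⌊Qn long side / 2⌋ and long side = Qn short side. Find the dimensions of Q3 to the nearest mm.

455 × 644 mm

Let Q0's short side be w mm. w · w√2 = 2.35 m² = 2,350,000 mm², so w ≈ 1289.1 mm and w√2 ≈ 1823.0 mm → Q0 = 1289 × 1823 mm.
Q1: ⌊1823/2⌋ × 1289 = 911 × 1289 mm
Q2: ⌊1289/2⌋ × 911 = 644 × 911 mm
Q3: ⌊911/2⌋ × 644 = 455 × 644 mm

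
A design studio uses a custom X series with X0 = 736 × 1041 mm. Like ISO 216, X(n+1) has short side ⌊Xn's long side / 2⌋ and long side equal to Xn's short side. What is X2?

368 × 520 mm

X1: ⌊1041/2⌋ × 736 = 520 × 736 mm
X2: ⌊736/2⌋ × 520 = 368 × 520 mm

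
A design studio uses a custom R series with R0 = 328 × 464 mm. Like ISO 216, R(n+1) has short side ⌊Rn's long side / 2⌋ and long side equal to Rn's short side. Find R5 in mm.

R1: ⌊464/2⌋ × 328 = 232 × 328 mm
R2: ⌊328/2⌋ × 232 = 164 × 232 mm
R3: ⌊232/2⌋ × 164 = 116 × 164 mm
R4: ⌊164/2⌋ × 116 = 82 × 116 mm
R5: ⌊116/2⌋ × 82 = 58 × 82 mm

58 × 82 mm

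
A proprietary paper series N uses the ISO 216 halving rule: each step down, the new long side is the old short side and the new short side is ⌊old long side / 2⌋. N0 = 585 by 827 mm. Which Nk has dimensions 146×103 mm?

N0: 585 × 827 mm
N1: 413 × 585 mm
N2: 292 × 413 mm
N3: 206 × 292 mm
N4: 146 × 206 mm
N5: 103 × 146 mm
N6: 73 × 103 mm
→ matches N5.

N5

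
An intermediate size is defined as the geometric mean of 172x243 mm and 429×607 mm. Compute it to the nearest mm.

272 × 384 mm

Short side: √(172 · 429) = √73788 ≈ 271.6 → 272 mm
Long side: √(243 · 607) = √147501 ≈ 384.1 → 384 mm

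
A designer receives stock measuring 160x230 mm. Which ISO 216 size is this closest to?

Aspect ratio 230/160 ≈ 1.438 (ISO target is √2 ≈ 1.414).
In the C-series (envelope sizes, between A and B): C5 = 162 × 229 mm.
Off by 3 mm total — nearest standard size.

C5 (162 × 229 mm)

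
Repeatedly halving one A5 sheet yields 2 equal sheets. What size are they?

2 = 2^1, so 1 halving step.
A5 → A6 → … → A6 after 1 step.

A6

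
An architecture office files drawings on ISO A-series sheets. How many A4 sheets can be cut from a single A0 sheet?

16

Each ISO step halves the sheet: 1 × A0 → 2 × A1 → 4 × A2 → 8 × A3 → …
From A0 to A4 is 4 halving steps: 2^4 = 16.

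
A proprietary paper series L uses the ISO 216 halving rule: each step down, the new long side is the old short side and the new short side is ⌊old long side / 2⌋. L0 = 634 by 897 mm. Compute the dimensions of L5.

L1 = 448 × 634 mm (from L0 by 1 halving).
L2: ⌊634/2⌋ × 448 = 317 × 448 mm
L3: ⌊448/2⌋ × 317 = 224 × 317 mm
L4: ⌊317/2⌋ × 224 = 158 × 224 mm
L5: ⌊224/2⌋ × 158 = 112 × 158 mm

112 × 158 mm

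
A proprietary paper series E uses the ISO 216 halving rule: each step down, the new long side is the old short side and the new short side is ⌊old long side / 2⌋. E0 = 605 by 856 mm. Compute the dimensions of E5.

E1: ⌊856/2⌋ × 605 = 428 × 605 mm
E2: ⌊605/2⌋ × 428 = 302 × 428 mm
E3: ⌊428/2⌋ × 302 = 214 × 302 mm
E4: ⌊302/2⌋ × 214 = 151 × 214 mm
E5: ⌊214/2⌋ × 151 = 107 × 151 mm

107 × 151 mm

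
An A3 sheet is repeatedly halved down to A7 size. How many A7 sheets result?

Each ISO step halves the sheet: 1 × A3 → 2 × A4 → 4 × A5 → 8 × A6 → …
From A3 to A7 is 4 halving steps: 2^4 = 16.

16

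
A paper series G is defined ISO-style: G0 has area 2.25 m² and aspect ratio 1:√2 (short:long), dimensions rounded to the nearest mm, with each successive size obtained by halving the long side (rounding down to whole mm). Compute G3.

Let G0's short side be w mm. w · w√2 = 2.25 m² = 2,250,000 mm², so w ≈ 1261.3 mm and w√2 ≈ 1783.8 mm → G0 = 1261 × 1784 mm.
G1: ⌊1784/2⌋ × 1261 = 892 × 1261 mm
G2: ⌊1261/2⌋ × 892 = 630 × 892 mm
G3: ⌊892/2⌋ × 630 = 446 × 630 mm

446 × 630 mm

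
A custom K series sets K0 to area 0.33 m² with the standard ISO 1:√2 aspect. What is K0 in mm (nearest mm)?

Let the short side be w mm. Then w · w√2 = 0.33 m² = 330,000 mm².
w² = 330,000/√2, so w ≈ 483.1 mm; long side = w√2 ≈ 683.1 mm.

483 × 683 mm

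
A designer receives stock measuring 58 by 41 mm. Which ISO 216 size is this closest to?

Aspect ratio 58/41 ≈ 1.415 — close to the ISO √2 ≈ 1.414.
In the C-series (envelope sizes, between A and B): C9 = 40 × 57 mm.
Off by 2 mm total — nearest standard size.

C9 (40 × 57 mm)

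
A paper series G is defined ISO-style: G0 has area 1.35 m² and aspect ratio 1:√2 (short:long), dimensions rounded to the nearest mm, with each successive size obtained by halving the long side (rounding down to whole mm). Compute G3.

345 × 488 mm

Let G0's short side be w mm. w · w√2 = 1.35 m² = 1,350,000 mm², so w ≈ 977.0 mm and w√2 ≈ 1381.7 mm → G0 = 977 × 1382 mm.
G1: ⌊1382/2⌋ × 977 = 691 × 977 mm
G2: ⌊977/2⌋ × 691 = 488 × 691 mm
G3: ⌊691/2⌋ × 488 = 345 × 488 mm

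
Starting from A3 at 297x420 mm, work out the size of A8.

52 × 74 mm

A4: ⌊420/2⌋ × 297 = 210 × 297 mm
A5: ⌊297/2⌋ × 210 = 148 × 210 mm
A6: ⌊210/2⌋ × 148 = 105 × 148 mm
A7: ⌊148/2⌋ × 105 = 74 × 105 mm
A8: ⌊105/2⌋ × 74 = 52 × 74 mm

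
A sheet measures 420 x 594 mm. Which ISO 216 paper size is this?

A2 (420 × 594 mm)

Aspect ratio 594/420 ≈ 1.414 — close to the ISO √2 ≈ 1.414.
In the A-series (A0 area = 1 m²): A2 = 420 × 594 mm.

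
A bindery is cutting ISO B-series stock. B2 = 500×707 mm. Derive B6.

B3: ⌊707/2⌋ × 500 = 353 × 500 mm
B4: ⌊500/2⌋ × 353 = 250 × 353 mm
B5: ⌊353/2⌋ × 250 = 176 × 250 mm
B6: ⌊250/2⌋ × 176 = 125 × 176 mm

125 × 176 mm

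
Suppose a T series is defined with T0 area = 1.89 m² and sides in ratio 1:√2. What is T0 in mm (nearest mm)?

1156 × 1635 mm

Let the short side be w mm. Then w · w√2 = 1.89 m² = 1,890,000 mm².
w² = 1,890,000/√2, so w ≈ 1156.0 mm; long side = w√2 ≈ 1634.9 mm.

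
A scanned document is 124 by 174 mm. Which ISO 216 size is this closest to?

B6 (125 × 176 mm)

Aspect ratio 174/124 ≈ 1.403 — close to the ISO √2 ≈ 1.414.
In the B-series (B0 = 1000 × 1414 mm): B6 = 125 × 176 mm.
Off by 3 mm total — nearest standard size.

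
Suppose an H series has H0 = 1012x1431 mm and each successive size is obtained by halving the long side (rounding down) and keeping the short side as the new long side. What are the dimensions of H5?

178 × 253 mm

H1 = 715 × 1012 mm (from H0 by 1 halving).
H2: ⌊1012/2⌋ × 715 = 506 × 715 mm
H3: ⌊715/2⌋ × 506 = 357 × 506 mm
H4: ⌊506/2⌋ × 357 = 253 × 357 mm
H5: ⌊357/2⌋ × 253 = 178 × 253 mm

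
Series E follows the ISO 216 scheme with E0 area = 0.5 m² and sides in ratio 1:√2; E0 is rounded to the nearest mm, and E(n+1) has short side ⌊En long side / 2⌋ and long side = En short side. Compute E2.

297 × 420 mm

Let E0's short side be w mm. w · w√2 = 0.5 m² = 500,000 mm², so w ≈ 594.6 mm and w√2 ≈ 840.9 mm → E0 = 595 × 841 mm.
E1: ⌊841/2⌋ × 595 = 420 × 595 mm
E2: ⌊595/2⌋ × 420 = 297 × 420 mm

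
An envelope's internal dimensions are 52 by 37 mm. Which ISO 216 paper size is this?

A9 (37 × 52 mm)

Aspect ratio 52/37 ≈ 1.405 — close to the ISO √2 ≈ 1.414.
In the A-series (A0 area = 1 m²): A9 = 37 × 52 mm.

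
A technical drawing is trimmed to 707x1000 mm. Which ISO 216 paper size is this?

Aspect ratio 1000/707 ≈ 1.414 — close to the ISO √2 ≈ 1.414.
In the B-series (B0 = 1000 × 1414 mm): B1 = 707 × 1000 mm.

B1 (707 × 1000 mm)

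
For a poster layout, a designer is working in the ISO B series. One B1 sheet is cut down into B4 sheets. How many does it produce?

Each ISO step halves the sheet: 1 × B1 → 2 × B2 → 4 × B3 → 8 × B4
From B1 to B4 is 3 halving steps: 2^3 = 8.

8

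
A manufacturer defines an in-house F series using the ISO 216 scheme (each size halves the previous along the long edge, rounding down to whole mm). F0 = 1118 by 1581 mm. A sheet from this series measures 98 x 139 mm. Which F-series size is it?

F0: 1118 × 1581 mm
F1: 790 × 1118 mm
F2: 559 × 790 mm
F3: 395 × 559 mm
F4: 279 × 395 mm
F5: 197 × 279 mm
F6: 139 × 197 mm
F7: 98 × 139 mm
F8: 69 × 98 mm
→ matches F7.

F7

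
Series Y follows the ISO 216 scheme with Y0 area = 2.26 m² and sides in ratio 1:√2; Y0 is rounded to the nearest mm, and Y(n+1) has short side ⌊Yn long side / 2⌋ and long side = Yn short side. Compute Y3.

Let Y0's short side be w mm. w · w√2 = 2.26 m² = 2,260,000 mm², so w ≈ 1264.1 mm and w√2 ≈ 1787.8 mm → Y0 = 1264 × 1788 mm.
Y1: ⌊1788/2⌋ × 1264 = 894 × 1264 mm
Y2: ⌊1264/2⌋ × 894 = 632 × 894 mm
Y3: ⌊894/2⌋ × 632 = 447 × 632 mm

447 × 632 mm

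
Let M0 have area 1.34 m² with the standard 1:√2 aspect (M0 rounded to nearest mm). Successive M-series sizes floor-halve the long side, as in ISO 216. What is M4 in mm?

243 × 344 mm

Let M0's short side be w mm. w · w√2 = 1.34 m² = 1,340,000 mm², so w ≈ 973.4 mm and w√2 ≈ 1376.6 mm → M0 = 973 × 1377 mm.
M1: ⌊1377/2⌋ × 973 = 688 × 973 mm
M2: ⌊973/2⌋ × 688 = 486 × 688 mm
M3: ⌊688/2⌋ × 486 = 344 × 486 mm
M4: ⌊486/2⌋ × 344 = 243 × 344 mm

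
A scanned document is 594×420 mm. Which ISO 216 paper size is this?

A2 (420 × 594 mm)

Aspect ratio 594/420 ≈ 1.414 — close to the ISO √2 ≈ 1.414.
In the A-series (A0 area = 1 m²): A2 = 420 × 594 mm.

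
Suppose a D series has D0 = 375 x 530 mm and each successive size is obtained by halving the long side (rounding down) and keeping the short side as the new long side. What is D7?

D1 = 265 × 375 mm (from D0 by 1 halving).
D2: ⌊375/2⌋ × 265 = 187 × 265 mm
D3: ⌊265/2⌋ × 187 = 132 × 187 mm
D4: ⌊187/2⌋ × 132 = 93 × 132 mm
D5: ⌊132/2⌋ × 93 = 66 × 93 mm
D6: ⌊93/2⌋ × 66 = 46 × 66 mm
D7: ⌊66/2⌋ × 46 = 33 × 46 mm

33 × 46 mm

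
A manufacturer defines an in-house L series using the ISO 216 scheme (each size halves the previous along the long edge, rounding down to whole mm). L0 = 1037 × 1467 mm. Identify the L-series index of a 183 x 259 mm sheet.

L5

L0: 1037 × 1467 mm
L1: 733 × 1037 mm
L2: 518 × 733 mm
L3: 366 × 518 mm
L4: 259 × 366 mm
L5: 183 × 259 mm
L6: 129 × 183 mm
→ matches L5.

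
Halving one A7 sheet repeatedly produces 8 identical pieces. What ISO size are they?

8 = 2^3, so 3 halving steps.
A7 → A8 → … → A10 after 3 steps.

A10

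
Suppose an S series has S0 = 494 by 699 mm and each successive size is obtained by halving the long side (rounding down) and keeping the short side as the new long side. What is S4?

S1 = 349 × 494 mm (from S0 by 1 halving).
S2: ⌊494/2⌋ × 349 = 247 × 349 mm
S3: ⌊349/2⌋ × 247 = 174 × 247 mm
S4: ⌊247/2⌋ × 174 = 123 × 174 mm

123 × 174 mm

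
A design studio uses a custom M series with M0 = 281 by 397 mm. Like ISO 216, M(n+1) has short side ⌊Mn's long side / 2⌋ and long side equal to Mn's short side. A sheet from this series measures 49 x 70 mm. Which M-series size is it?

M5

M0: 281 × 397 mm
M1: 198 × 281 mm
M2: 140 × 198 mm
M3: 99 × 140 mm
M4: 70 × 99 mm
M5: 49 × 70 mm
M6: 35 × 49 mm
→ matches M5.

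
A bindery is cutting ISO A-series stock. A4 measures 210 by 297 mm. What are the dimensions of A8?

A5: ⌊297/2⌋ × 210 = 148 × 210 mm
A6: ⌊210/2⌋ × 148 = 105 × 148 mm
A7: ⌊148/2⌋ × 105 = 74 × 105 mm
A8: ⌊105/2⌋ × 74 = 52 × 74 mm

52 × 74 mm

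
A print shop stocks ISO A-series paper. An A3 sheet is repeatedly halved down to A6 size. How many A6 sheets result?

8

A3 = 297 × 420 mm; A6 = 105 × 148 mm.
Each halving step doubles the count; 3 steps from A3 to A6.
2^3 = 8.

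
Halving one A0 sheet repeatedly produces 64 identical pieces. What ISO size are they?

A6

64 = 2^6, so 6 halving steps.
A0 → A1 → … → A6 after 6 steps.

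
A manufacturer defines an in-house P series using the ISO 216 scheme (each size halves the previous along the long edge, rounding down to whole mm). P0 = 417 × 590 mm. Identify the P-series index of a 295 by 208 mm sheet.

P0: 417 × 590 mm
P1: 295 × 417 mm
P2: 208 × 295 mm
P3: 147 × 208 mm
→ matches P2.

P2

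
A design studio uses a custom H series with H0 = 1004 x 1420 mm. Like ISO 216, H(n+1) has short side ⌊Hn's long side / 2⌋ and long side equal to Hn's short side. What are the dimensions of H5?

177 × 251 mm

H1: ⌊1420/2⌋ × 1004 = 710 × 1004 mm
H2: ⌊1004/2⌋ × 710 = 502 × 710 mm
H3: ⌊710/2⌋ × 502 = 355 × 502 mm
H4: ⌊502/2⌋ × 355 = 251 × 355 mm
H5: ⌊355/2⌋ × 251 = 177 × 251 mm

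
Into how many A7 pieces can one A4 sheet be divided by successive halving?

8

Each ISO step halves the sheet: 1 × A4 → 2 × A5 → 4 × A6 → 8 × A7
From A4 to A7 is 3 halving steps: 2^3 = 8.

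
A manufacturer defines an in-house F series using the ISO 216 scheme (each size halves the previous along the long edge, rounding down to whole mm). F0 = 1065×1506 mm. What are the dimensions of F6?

F1 = 753 × 1065 mm (from F0 by 1 halving).
F2: ⌊1065/2⌋ × 753 = 532 × 753 mm
F3: ⌊753/2⌋ × 532 = 376 × 532 mm
F4: ⌊532/2⌋ × 376 = 266 × 376 mm
F5: ⌊376/2⌋ × 266 = 188 × 266 mm
F6: ⌊266/2⌋ × 188 = 133 × 188 mm

133 × 188 mm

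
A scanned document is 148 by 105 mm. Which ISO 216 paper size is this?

Aspect ratio 148/105 ≈ 1.410 — close to the ISO √2 ≈ 1.414.
In the A-series (A0 area = 1 m²): A6 = 105 × 148 mm.

A6 (105 × 148 mm)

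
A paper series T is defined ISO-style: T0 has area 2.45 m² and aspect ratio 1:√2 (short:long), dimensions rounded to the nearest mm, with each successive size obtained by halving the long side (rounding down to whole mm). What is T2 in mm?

Let T0's short side be w mm. w · w√2 = 2.45 m² = 2,450,000 mm², so w ≈ 1316.2 mm and w√2 ≈ 1861.4 mm → T0 = 1316 × 1861 mm.
T1: ⌊1861/2⌋ × 1316 = 930 × 1316 mm
T2: ⌊1316/2⌋ × 930 = 658 × 930 mm

658 × 930 mm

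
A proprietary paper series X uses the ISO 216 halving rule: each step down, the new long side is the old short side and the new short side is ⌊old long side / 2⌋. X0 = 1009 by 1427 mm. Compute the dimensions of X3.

356 × 504 mm

X1: ⌊1427/2⌋ × 1009 = 713 × 1009 mm
X2: ⌊1009/2⌋ × 713 = 504 × 713 mm
X3: ⌊713/2⌋ × 504 = 356 × 504 mm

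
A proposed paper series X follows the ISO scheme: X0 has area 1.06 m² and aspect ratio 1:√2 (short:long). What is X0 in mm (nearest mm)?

Let the short side be w mm. Then w · w√2 = 1.06 m² = 1,060,000 mm².
w² = 1,060,000/√2, so w ≈ 865.8 mm; long side = w√2 ≈ 1224.4 mm.

866 × 1224 mm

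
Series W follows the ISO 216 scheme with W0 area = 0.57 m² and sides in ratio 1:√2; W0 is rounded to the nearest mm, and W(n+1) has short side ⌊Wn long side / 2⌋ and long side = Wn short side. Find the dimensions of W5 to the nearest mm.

112 × 158 mm

Let W0's short side be w mm. w · w√2 = 0.57 m² = 570,000 mm², so w ≈ 634.9 mm and w√2 ≈ 897.8 mm → W0 = 635 × 898 mm.
W1: ⌊898/2⌋ × 635 = 449 × 635 mm
W2: ⌊635/2⌋ × 449 = 317 × 449 mm
W3: ⌊449/2⌋ × 317 = 224 × 317 mm
W4: ⌊317/2⌋ × 224 = 158 × 224 mm
W5: ⌊224/2⌋ × 158 = 112 × 158 mm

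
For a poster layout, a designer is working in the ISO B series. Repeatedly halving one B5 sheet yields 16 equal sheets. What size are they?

16 = 2^4, so 4 halving steps.
B5 → B6 → … → B9 after 4 steps.

B9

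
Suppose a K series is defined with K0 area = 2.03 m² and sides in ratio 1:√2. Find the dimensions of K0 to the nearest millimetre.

1198 × 1694 mm

Let the short side be w mm. Then w · w√2 = 2.03 m² = 2,030,000 mm².
w² = 2,030,000/√2, so w ≈ 1198.1 mm; long side = w√2 ≈ 1694.4 mm.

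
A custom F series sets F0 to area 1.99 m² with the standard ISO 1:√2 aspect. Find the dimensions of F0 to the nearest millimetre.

1186 × 1678 mm

Let the short side be w mm. Then w · w√2 = 1.99 m² = 1,990,000 mm².
w² = 1,990,000/√2, so w ≈ 1186.2 mm; long side = w√2 ≈ 1677.6 mm.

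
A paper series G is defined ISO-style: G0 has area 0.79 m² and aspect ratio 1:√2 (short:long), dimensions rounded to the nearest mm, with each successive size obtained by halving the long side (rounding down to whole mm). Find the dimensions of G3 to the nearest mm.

Let G0's short side be w mm. w · w√2 = 0.79 m² = 790,000 mm², so w ≈ 747.4 mm and w√2 ≈ 1057.0 mm → G0 = 747 × 1057 mm.
G1: ⌊1057/2⌋ × 747 = 528 × 747 mm
G2: ⌊747/2⌋ × 528 = 373 × 528 mm
G3: ⌊528/2⌋ × 373 = 264 × 373 mm

264 × 373 mm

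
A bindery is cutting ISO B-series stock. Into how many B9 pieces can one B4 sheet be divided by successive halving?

B4 = 250 × 353 mm; B9 = 44 × 62 mm.
Each halving step doubles the count; 5 steps from B4 to B9.
2^5 = 32.

32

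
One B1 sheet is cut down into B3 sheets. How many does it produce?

4

Each ISO step halves the sheet: 1 × B1 → 2 × B2 → 4 × B3
From B1 to B3 is 2 halving steps: 2^2 = 4.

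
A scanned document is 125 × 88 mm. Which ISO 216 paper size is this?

Aspect ratio 125/88 ≈ 1.420 — close to the ISO √2 ≈ 1.414.
In the B-series (B0 = 1000 × 1414 mm): B7 = 88 × 125 mm.

B7 (88 × 125 mm)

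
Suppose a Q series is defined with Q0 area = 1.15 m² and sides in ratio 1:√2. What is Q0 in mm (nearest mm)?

Let the short side be w mm. Then w · w√2 = 1.15 m² = 1,150,000 mm².
w² = 1,150,000/√2, so w ≈ 901.8 mm; long side = w√2 ≈ 1275.3 mm.

902 × 1275 mm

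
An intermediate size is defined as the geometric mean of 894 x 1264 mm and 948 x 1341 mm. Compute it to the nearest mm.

921 × 1302 mm

Short side: √(894 · 948) = √847512 ≈ 920.6 → 921 mm
Long side: √(1264 · 1341) = √1695024 ≈ 1301.9 → 1302 mm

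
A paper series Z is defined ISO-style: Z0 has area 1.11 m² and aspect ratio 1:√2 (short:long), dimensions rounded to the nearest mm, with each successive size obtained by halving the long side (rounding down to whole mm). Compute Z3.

Let Z0's short side be w mm. w · w√2 = 1.11 m² = 1,110,000 mm², so w ≈ 885.9 mm and w√2 ≈ 1252.9 mm → Z0 = 886 × 1253 mm.
Z1: ⌊1253/2⌋ × 886 = 626 × 886 mm
Z2: ⌊886/2⌋ × 626 = 443 × 626 mm
Z3: ⌊626/2⌋ × 443 = 313 × 443 mm

313 × 443 mm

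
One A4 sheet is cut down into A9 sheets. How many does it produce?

A4 = 210 × 297 mm; A9 = 37 × 52 mm.
Each halving step doubles the count; 5 steps from A4 to A9.
2^5 = 32.

32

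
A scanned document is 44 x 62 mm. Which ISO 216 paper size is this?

Aspect ratio 62/44 ≈ 1.409 — close to the ISO √2 ≈ 1.414.
In the B-series (B0 = 1000 × 1414 mm): B9 = 44 × 62 mm.

B9 (44 × 62 mm)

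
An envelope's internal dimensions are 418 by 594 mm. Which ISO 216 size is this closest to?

Aspect ratio 594/418 ≈ 1.421 — close to the ISO √2 ≈ 1.414.
In the A-series (A0 area = 1 m²): A2 = 420 × 594 mm.
Off by 2 mm total — nearest standard size.

A2 (420 × 594 mm)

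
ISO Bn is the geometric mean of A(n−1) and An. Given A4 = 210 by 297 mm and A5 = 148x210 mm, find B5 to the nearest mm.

176 × 250 mm

Short side: √(210 · 148) = √31080 ≈ 176.3 → 176 mm
Long side: √(297 · 210) = √62370 ≈ 249.7 → 250 mm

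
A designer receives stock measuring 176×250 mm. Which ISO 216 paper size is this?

Aspect ratio 250/176 ≈ 1.420 — close to the ISO √2 ≈ 1.414.
In the B-series (B0 = 1000 × 1414 mm): B5 = 176 × 250 mm.

B5 (176 × 250 mm)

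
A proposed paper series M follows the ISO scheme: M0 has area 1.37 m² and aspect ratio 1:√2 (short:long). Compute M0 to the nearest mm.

Let the short side be w mm. Then w · w√2 = 1.37 m² = 1,370,000 mm².
w² = 1,370,000/√2, so w ≈ 984.2 mm; long side = w√2 ≈ 1391.9 mm.

984 × 1392 mm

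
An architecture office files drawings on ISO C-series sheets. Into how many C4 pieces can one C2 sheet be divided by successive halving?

Each ISO step halves the sheet: 1 × C2 → 2 × C3 → 4 × C4
From C2 to C4 is 2 halving steps: 2^2 = 4.

4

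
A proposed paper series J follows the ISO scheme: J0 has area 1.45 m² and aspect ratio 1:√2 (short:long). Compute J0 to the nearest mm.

Let the short side be w mm. Then w · w√2 = 1.45 m² = 1,450,000 mm².
w² = 1,450,000/√2, so w ≈ 1012.6 mm; long side = w√2 ≈ 1432.0 mm.

1013 × 1432 mm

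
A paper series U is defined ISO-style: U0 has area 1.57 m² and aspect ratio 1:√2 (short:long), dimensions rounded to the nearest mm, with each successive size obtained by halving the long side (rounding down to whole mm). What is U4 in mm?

263 × 372 mm

Let U0's short side be w mm. w · w√2 = 1.57 m² = 1,570,000 mm², so w ≈ 1053.6 mm and w√2 ≈ 1490.1 mm → U0 = 1054 × 1490 mm.
U1: ⌊1490/2⌋ × 1054 = 745 × 1054 mm
U2: ⌊1054/2⌋ × 745 = 527 × 745 mm
U3: ⌊745/2⌋ × 527 = 372 × 527 mm
U4: ⌊527/2⌋ × 372 = 263 × 372 mm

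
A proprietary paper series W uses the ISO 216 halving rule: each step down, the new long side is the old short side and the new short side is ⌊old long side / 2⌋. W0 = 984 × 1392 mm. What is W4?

246 × 348 mm

W1: ⌊1392/2⌋ × 984 = 696 × 984 mm
W2: ⌊984/2⌋ × 696 = 492 × 696 mm
W3: ⌊696/2⌋ × 492 = 348 × 492 mm
W4: ⌊492/2⌋ × 348 = 246 × 348 mm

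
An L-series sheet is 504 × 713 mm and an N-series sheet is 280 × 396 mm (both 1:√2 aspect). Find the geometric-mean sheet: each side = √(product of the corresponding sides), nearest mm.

Short side: √(504 · 280) = √141120 ≈ 375.7 → 376 mm
Long side: √(713 · 396) = √282348 ≈ 531.4 → 531 mm

376 × 531 mm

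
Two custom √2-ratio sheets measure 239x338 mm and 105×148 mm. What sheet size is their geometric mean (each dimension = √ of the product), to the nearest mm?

158 × 224 mm

Short side: √(239 · 105) = √25095 ≈ 158.4 → 158 mm
Long side: √(338 · 148) = √50024 ≈ 223.7 → 224 mm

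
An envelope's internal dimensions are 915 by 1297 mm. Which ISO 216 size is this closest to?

C0 (917 × 1297 mm)

Aspect ratio 1297/915 ≈ 1.417 — close to the ISO √2 ≈ 1.414.
In the C-series (envelope sizes, between A and B): C0 = 917 × 1297 mm.
Off by 2 mm total — nearest standard size.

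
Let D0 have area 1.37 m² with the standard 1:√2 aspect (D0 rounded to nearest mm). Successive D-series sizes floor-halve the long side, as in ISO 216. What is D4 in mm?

246 × 348 mm

Let D0's short side be w mm. w · w√2 = 1.37 m² = 1,370,000 mm², so w ≈ 984.2 mm and w√2 ≈ 1391.9 mm → D0 = 984 × 1392 mm.
D1: ⌊1392/2⌋ × 984 = 696 × 984 mm
D2: ⌊984/2⌋ × 696 = 492 × 696 mm
D3: ⌊696/2⌋ × 492 = 348 × 492 mm
D4: ⌊492/2⌋ × 348 = 246 × 348 mm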